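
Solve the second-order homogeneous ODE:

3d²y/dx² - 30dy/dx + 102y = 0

Characteristic equation: 3r² - 30r + 102 = 0
Divide by 3: r² - 10r + 34 = 0
Roots: r = 5 ± 3i (complex conjugates)
General solution: y = e^(5x)(C₁cos(3x) + C₂sin(3x))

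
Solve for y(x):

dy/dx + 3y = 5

Using integrating factor method:

General solution: y = 5/3 + Ce^(-3x)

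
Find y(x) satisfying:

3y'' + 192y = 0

Characteristic equation: 3r² + 192 = 0
Divide by 3: r² + 64 = 0
Roots: r = ±8i (complex conjugates)
General solution: y = C₁cos(8x) + C₂sin(8x)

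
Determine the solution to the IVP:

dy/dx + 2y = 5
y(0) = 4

General solution: y = 5/2 + Ce^(-2x)
Applying y(0) = 4: C = 4 - 5/2 = 3/2
Particular solution: y = 5/2 + (3/2)e^(-2x)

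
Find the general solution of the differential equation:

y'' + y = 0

Characteristic equation: r² + 1 = 0
Roots: r = ±i (complex conjugates)
General solution: y = C₁cos(x) + C₂sin(x)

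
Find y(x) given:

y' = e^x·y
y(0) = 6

General solution: y = Ce^(e^x)
Applying IC y(0) = 6:
Particular solution: y = 6e^(e^x - 1)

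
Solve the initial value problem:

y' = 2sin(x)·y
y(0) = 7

General solution: y = Ce^(-2cos(x))
Applying IC y(0) = 7:
Particular solution: y = 7e^(2(1-cos(x)))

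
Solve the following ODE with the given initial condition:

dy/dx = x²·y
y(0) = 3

General solution: y = Ce^(x³/3)
Applying IC y(0) = 3:
Particular solution: y = 3e^(x³/3)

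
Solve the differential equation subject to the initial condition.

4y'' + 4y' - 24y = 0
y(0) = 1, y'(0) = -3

General solution: y = C₁e^(2x) + C₂e^(-3x)
Applying ICs: C₁ = 0, C₂ = 1
Particular solution: y = e^(-3x)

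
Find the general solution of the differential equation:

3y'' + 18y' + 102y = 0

Characteristic equation: 3r² + 18r + 102 = 0
Divide by 3: r² + 6r + 34 = 0
Roots: r = -3 ± 5i (complex conjugates)
General solution: y = e^(-3x)(C₁cos(5x) + C₂sin(5x))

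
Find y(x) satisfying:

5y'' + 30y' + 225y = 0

Characteristic equation: 5r² + 30r + 225 = 0
Divide by 5: r² + 6r + 45 = 0
Roots: r = -3 ± 6i (complex conjugates)
General solution: y = e^(-3x)(C₁cos(6x) + C₂sin(6x))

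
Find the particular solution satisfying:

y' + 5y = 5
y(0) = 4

General solution: y = 1 + Ce^(-5x)
Applying y(0) = 4: C = 4 - 1 = 3
Particular solution: y = 1 + 3e^(-5x)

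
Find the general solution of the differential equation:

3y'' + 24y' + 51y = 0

Characteristic equation: 3r² + 24r + 51 = 0
Divide by 3: r² + 8r + 17 = 0
Roots: r = -4 ± i (complex conjugates)
General solution: y = e^(-4x)(C₁cos(x) + C₂sin(x))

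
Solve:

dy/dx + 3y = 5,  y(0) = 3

General solution: y = 5/3 + Ce^(-3x)
Applying y(0) = 3: C = 3 - 5/3 = 4/3
Particular solution: y = 5/3 + (4/3)e^(-3x)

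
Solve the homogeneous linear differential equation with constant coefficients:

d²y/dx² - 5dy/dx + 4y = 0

Characteristic equation: r² - 5r + 4 = 0
Roots: r = 1, 4 (distinct real)
General solution: y = C₁e^x + C₂e^(4x)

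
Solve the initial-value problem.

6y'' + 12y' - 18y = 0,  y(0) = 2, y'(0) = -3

General solution: y = C₁e^x + C₂e^(-3x)
Applying ICs: C₁ = 3/4, C₂ = 5/4
Particular solution: y = (3/4)e^x + (5/4)e^(-3x)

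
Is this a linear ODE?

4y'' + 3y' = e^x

Yes. Linear (y and its derivatives appear to the first power only, no products of y terms)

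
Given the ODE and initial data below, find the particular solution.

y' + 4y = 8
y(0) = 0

General solution: y = 2 + Ce^(-4x)
Applying y(0) = 0: C = 0 - 2 = -2
Particular solution: y = 2 - 2e^(-4x)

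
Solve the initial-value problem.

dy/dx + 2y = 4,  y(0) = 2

General solution: y = 2 + Ce^(-2x)
Applying y(0) = 2: C = 2 - 2 = 0
Particular solution: y = 2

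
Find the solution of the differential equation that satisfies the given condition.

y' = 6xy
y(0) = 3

General solution: y = Ce^(3x²)
Applying IC y(0) = 3:
Particular solution: y = 3e^(3x²)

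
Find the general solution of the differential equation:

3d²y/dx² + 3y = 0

Characteristic equation: 3r² + 3 = 0
Divide by 3: r² + 1 = 0
Roots: r = ±i (complex conjugates)
General solution: y = C₁cos(x) + C₂sin(x)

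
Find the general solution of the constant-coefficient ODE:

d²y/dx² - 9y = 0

Characteristic equation: r² - 9 = 0
Roots: r = 3, -3 (distinct real)
General solution: y = C₁e^(3x) + C₂e^(-3x)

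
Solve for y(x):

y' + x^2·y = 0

Using integrating factor method:

General solution: y = Ce^(-x^3/3)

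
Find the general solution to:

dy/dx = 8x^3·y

Separating variables and integrating:
ln|y| = 2x^4 + C

General solution: y = Ce^(2x^4)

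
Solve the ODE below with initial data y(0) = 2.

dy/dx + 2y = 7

General solution: y = 7/2 + Ce^(-2x)
Applying y(0) = 2: C = 2 - 7/2 = -3/2
Particular solution: y = 7/2 - (3/2)e^(-2x)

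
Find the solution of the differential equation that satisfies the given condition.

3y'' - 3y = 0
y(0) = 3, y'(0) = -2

General solution: y = C₁e^x + C₂e^(-x)
Applying ICs: C₁ = 1/2, C₂ = 5/2
Particular solution: y = (1/2)e^x + (5/2)e^(-x)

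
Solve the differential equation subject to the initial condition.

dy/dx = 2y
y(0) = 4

General solution: y = Ce^(2x)
Applying IC y(0) = 4:
Particular solution: y = 4e^(2x)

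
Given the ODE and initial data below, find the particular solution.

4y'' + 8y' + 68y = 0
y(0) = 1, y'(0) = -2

General solution: y = e^(-x)(C₁cos(4x) + C₂sin(4x))
Complex roots r = -1 ± 4i
Applying ICs: C₁ = 1, C₂ = -1/4
Particular solution: y = e^(-x)(cos(4x) - (1/4)sin(4x))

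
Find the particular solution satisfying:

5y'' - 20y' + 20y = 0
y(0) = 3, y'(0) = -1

General solution: y = (C₁ + C₂x)e^(2x)
Repeated root r = 2
Applying ICs: C₁ = 3, C₂ = -7
Particular solution: y = (3 - 7x)e^(2x)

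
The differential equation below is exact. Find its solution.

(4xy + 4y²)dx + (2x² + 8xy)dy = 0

Verify exactness: ∂M/∂y = ∂N/∂x ✓
Find F(x,y) such that ∂F/∂x = M, ∂F/∂y = N
Solution: 2x²y + 4xy² = C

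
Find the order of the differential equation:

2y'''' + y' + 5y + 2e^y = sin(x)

The order is 4 (highest derivative is of order 4).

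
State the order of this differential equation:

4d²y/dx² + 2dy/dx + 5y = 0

The order is 2 (highest derivative is of order 2).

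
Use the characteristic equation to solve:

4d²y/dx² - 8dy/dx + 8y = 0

Characteristic equation: 4r² - 8r + 8 = 0
Divide by 4: r² - 2r + 2 = 0
Roots: r = 1 ± i (complex conjugates)
General solution: y = e^x(C₁cos(x) + C₂sin(x))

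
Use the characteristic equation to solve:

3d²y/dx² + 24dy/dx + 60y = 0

Characteristic equation: 3r² + 24r + 60 = 0
Divide by 3: r² + 8r + 20 = 0
Roots: r = -4 ± 2i (complex conjugates)
General solution: y = e^(-4x)(C₁cos(2x) + C₂sin(2x))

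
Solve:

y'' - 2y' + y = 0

Characteristic equation: r² - 2r + 1 = 0
Factored: (r - 1)² = 0
Repeated root: r = 1
General solution: y = (C₁ + C₂x)e^x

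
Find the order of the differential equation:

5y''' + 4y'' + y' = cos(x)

The order is 3 (highest derivative is of order 3).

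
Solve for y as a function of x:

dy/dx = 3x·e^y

Separating variables and integrating:
-e^(-y) = 3x²/2 + C

General solution: y = -ln(C - 3x²/2)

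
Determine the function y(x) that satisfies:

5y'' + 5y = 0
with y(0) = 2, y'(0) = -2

General solution: y = C₁cos(x) + C₂sin(x)
Complex roots r = ±i
Applying ICs: C₁ = 2, C₂ = -2
Particular solution: y = 2cos(x) - 2sin(x)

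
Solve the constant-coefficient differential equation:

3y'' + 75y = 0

Characteristic equation: 3r² + 75 = 0
Divide by 3: r² + 25 = 0
Roots: r = ±5i (complex conjugates)
General solution: y = C₁cos(5x) + C₂sin(5x)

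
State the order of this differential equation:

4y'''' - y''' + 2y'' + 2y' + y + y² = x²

The order is 4 (highest derivative is of order 4).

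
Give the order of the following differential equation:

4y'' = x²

The order is 2 (highest derivative is of order 2).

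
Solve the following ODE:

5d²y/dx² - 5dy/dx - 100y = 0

Characteristic equation: 5r² - 5r - 100 = 0
Divide by 5: r² - r - 20 = 0
Roots: r = 5, -4 (distinct real)
General solution: y = C₁e^(5x) + C₂e^(-4x)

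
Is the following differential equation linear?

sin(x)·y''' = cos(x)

Yes. Linear (y and its derivatives appear to the first power only, no products of y terms)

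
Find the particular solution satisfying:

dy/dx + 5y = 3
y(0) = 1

General solution: y = 3/5 + Ce^(-5x)
Applying y(0) = 1: C = 1 - 3/5 = 2/5
Particular solution: y = 3/5 + (2/5)e^(-5x)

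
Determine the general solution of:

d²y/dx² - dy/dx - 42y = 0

Characteristic equation: r² - r - 42 = 0
Roots: r = 7, -6 (distinct real)
General solution: y = C₁e^(7x) + C₂e^(-6x)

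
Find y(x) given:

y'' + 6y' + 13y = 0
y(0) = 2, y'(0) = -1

General solution: y = e^(-3x)(C₁cos(2x) + C₂sin(2x))
Complex roots r = -3 ± 2i
Applying ICs: C₁ = 2, C₂ = 5/2
Particular solution: y = e^(-3x)(2cos(2x) + (5/2)sin(2x))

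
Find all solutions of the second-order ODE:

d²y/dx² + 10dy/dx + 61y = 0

Characteristic equation: r² + 10r + 61 = 0
Roots: r = -5 ± 6i (complex conjugates)
General solution: y = e^(-5x)(C₁cos(6x) + C₂sin(6x))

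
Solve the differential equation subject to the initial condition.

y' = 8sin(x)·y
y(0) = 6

General solution: y = Ce^(-8cos(x))
Applying IC y(0) = 6:
Particular solution: y = 6e^(8(1-cos(x)))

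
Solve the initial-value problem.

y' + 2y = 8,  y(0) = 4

General solution: y = 4 + Ce^(-2x)
Applying y(0) = 4: C = 4 - 4 = 0
Particular solution: y = 4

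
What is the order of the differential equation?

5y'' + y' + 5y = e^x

The order is 2 (highest derivative is of order 2).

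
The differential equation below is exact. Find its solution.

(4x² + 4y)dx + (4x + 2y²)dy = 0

Verify exactness: ∂M/∂y = ∂N/∂x ✓
Find F(x,y) such that ∂F/∂x = M, ∂F/∂y = N
Solution: 4x³/3 + 4xy + 2y³/3 = C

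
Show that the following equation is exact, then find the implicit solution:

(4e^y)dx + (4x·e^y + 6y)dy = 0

Verify exactness: ∂M/∂y = ∂N/∂x ✓
Find F(x,y) such that ∂F/∂x = M, ∂F/∂y = N
Solution: 4x·e^y + 3y² = C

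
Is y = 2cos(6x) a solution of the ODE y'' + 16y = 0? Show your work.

Verification:
y'' = -72cos(6x)
y'' + 16y ≠ 0 (frequency mismatch: got 36 instead of 16)

No, it is not a solution.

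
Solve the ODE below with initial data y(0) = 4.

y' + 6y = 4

General solution: y = 2/3 + Ce^(-6x)
Applying y(0) = 4: C = 4 - 2/3 = 10/3
Particular solution: y = 2/3 + (10/3)e^(-6x)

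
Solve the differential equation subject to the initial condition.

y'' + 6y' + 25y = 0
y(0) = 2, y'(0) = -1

General solution: y = e^(-3x)(C₁cos(4x) + C₂sin(4x))
Complex roots r = -3 ± 4i
Applying ICs: C₁ = 2, C₂ = 5/4
Particular solution: y = e^(-3x)(2cos(4x) + (5/4)sin(4x))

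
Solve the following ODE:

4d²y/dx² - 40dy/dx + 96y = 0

Characteristic equation: 4r² - 40r + 96 = 0
Divide by 4: r² - 10r + 24 = 0
Roots: r = 4, 6 (distinct real)
General solution: y = C₁e^(4x) + C₂e^(6x)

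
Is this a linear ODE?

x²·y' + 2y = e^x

Yes. Linear (y and its derivatives appear to the first power only, no products of y terms)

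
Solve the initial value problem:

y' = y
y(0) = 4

General solution: y = Ce^x
Applying IC y(0) = 4:
Particular solution: y = 4e^x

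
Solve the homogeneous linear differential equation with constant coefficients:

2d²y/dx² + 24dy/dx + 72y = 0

Characteristic equation: 2r² + 24r + 72 = 0
Divide by 2: r² + 12r + 36 = 0
Factored: (r + 6)² = 0
Repeated root: r = -6
General solution: y = (C₁ + C₂x)e^(-6x)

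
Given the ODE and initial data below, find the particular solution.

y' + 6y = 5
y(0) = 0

General solution: y = 5/6 + Ce^(-6x)
Applying y(0) = 0: C = 0 - 5/6 = -5/6
Particular solution: y = 5/6 - (5/6)e^(-6x)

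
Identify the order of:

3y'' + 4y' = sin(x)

The order is 2 (highest derivative is of order 2).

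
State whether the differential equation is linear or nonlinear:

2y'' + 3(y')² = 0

Nonlinear ((y')² term)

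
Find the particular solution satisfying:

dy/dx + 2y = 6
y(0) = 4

General solution: y = 3 + Ce^(-2x)
Applying y(0) = 4: C = 4 - 3 = 1
Particular solution: y = 3 + e^(-2x)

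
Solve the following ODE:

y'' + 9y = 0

Characteristic equation: r² + 9 = 0
Roots: r = ±3i (complex conjugates)
General solution: y = C₁cos(3x) + C₂sin(3x)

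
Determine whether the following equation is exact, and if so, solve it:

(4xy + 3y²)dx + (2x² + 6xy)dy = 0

Verify exactness: ∂M/∂y = ∂N/∂x ✓
Find F(x,y) such that ∂F/∂x = M, ∂F/∂y = N
Solution: 2x²y + 3xy² = C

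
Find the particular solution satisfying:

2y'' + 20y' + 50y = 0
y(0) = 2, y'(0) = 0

General solution: y = (C₁ + C₂x)e^(-5x)
Repeated root r = -5
Applying ICs: C₁ = 2, C₂ = 10
Particular solution: y = (2 + 10x)e^(-5x)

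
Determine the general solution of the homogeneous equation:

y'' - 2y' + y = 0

Characteristic equation: r² - 2r + 1 = 0
Factored: (r - 1)² = 0
Repeated root: r = 1
General solution: y = (C₁ + C₂x)e^x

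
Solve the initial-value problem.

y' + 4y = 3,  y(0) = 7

General solution: y = 3/4 + Ce^(-4x)
Applying y(0) = 7: C = 7 - 3/4 = 25/4
Particular solution: y = 3/4 + (25/4)e^(-4x)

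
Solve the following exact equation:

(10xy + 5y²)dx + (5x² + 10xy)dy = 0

Verify exactness: ∂M/∂y = ∂N/∂x ✓
Find F(x,y) such that ∂F/∂x = M, ∂F/∂y = N
Solution: 5x²y + 5xy² = C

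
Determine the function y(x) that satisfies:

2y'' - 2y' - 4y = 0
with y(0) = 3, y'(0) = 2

General solution: y = C₁e^(2x) + C₂e^(-x)
Applying ICs: C₁ = 5/3, C₂ = 4/3
Particular solution: y = (5/3)e^(2x) + (4/3)e^(-x)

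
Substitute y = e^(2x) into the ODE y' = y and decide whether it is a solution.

Verification:
y = e^(2x)
y' = 2e^(2x)
But y = e^(2x)
y' ≠ y — the derivative does not match

No, it is not a solution.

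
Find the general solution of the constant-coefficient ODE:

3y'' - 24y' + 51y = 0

Characteristic equation: 3r² - 24r + 51 = 0
Divide by 3: r² - 8r + 17 = 0
Roots: r = 4 ± i (complex conjugates)
General solution: y = e^(4x)(C₁cos(x) + C₂sin(x))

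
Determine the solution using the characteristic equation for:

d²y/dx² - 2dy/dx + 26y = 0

Characteristic equation: r² - 2r + 26 = 0
Roots: r = 1 ± 5i (complex conjugates)
General solution: y = e^x(C₁cos(5x) + C₂sin(5x))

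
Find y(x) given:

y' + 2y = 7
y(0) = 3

General solution: y = 7/2 + Ce^(-2x)
Applying y(0) = 3: C = 3 - 7/2 = -1/2
Particular solution: y = 7/2 - (1/2)e^(-2x)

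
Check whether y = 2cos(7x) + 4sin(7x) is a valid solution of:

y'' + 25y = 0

Verification:
y'' = -98cos(7x) - 196sin(7x)
y'' + 25y ≠ 0 (frequency mismatch: got 49 instead of 25)

No, it is not a solution.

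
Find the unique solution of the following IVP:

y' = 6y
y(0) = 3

General solution: y = Ce^(6x)
Applying IC y(0) = 3:
Particular solution: y = 3e^(6x)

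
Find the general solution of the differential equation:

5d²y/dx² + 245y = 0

Characteristic equation: 5r² + 245 = 0
Divide by 5: r² + 49 = 0
Roots: r = ±7i (complex conjugates)
General solution: y = C₁cos(7x) + C₂sin(7x)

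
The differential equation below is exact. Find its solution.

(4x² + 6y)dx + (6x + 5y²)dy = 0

Verify exactness: ∂M/∂y = ∂N/∂x ✓
Find F(x,y) such that ∂F/∂x = M, ∂F/∂y = N
Solution: 4x³/3 + 6xy + 5y³/3 = C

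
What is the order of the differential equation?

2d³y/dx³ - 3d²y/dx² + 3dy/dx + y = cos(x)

The order is 3 (highest derivative is of order 3).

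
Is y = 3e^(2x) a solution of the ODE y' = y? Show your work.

Verification:
y = 3e^(2x)
y' = 6e^(2x)
But y = 3e^(2x)
y' ≠ y — the derivative does not match

No, it is not a solution.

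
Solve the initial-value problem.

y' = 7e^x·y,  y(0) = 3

General solution: y = Ce^(7e^x)
Applying IC y(0) = 3:
Particular solution: y = 3e^(7(e^x - 1))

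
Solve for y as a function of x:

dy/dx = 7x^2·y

Separating variables and integrating:
ln|y| = 7x^3/3 + C

General solution: y = Ce^(7x^3/3)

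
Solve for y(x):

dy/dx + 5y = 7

Using integrating factor method:

General solution: y = 7/5 + Ce^(-5x)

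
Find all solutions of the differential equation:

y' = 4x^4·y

Separating variables and integrating:
ln|y| = 4x^5/5 + C

General solution: y = Ce^(4x^5/5)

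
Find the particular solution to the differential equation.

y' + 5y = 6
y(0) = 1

General solution: y = 6/5 + Ce^(-5x)
Applying y(0) = 1: C = 1 - 6/5 = -1/5
Particular solution: y = 6/5 - (1/5)e^(-5x)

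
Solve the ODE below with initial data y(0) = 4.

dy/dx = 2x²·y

General solution: y = Ce^(2x³/3)
Applying IC y(0) = 4:
Particular solution: y = 4e^(2x³/3)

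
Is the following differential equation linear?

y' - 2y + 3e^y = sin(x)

No. Nonlinear (e^y is nonlinear in y)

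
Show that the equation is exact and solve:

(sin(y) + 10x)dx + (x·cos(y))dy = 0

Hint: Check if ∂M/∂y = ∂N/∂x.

Verify exactness: ∂M/∂y = ∂N/∂x ✓
Find F(x,y) such that ∂F/∂x = M, ∂F/∂y = N
Solution: x·sin(y) + 5x² = C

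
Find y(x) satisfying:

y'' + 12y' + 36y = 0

Characteristic equation: r² + 12r + 36 = 0
Factored: (r + 6)² = 0
Repeated root: r = -6
General solution: y = (C₁ + C₂x)e^(-6x)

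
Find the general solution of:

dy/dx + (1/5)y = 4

Using integrating factor method:

General solution: y = 20 + Ce^(-x/5)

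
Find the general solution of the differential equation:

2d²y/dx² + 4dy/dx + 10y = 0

Characteristic equation: 2r² + 4r + 10 = 0
Divide by 2: r² + 2r + 5 = 0
Roots: r = -1 ± 2i (complex conjugates)
General solution: y = e^(-x)(C₁cos(2x) + C₂sin(2x))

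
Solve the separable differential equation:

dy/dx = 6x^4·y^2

Separating variables and integrating:
-1/y = 6x^5/5 + C

General solution: y^-1 = (-6/5)x^5 + C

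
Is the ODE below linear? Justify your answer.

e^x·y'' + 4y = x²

Yes. Linear (y and its derivatives appear to the first power only, no products of y terms)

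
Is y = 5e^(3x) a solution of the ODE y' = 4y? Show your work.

Verification:
y = 5e^(3x)
y' = 15e^(3x)
But 4y = 20e^(3x)
y' ≠ 4y — the derivative does not match

No, it is not a solution.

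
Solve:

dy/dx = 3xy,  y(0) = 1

General solution: y = Ce^(3x²/2)
Applying IC y(0) = 1:
Particular solution: y = e^(3x²/2)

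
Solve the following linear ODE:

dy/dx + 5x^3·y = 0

Using integrating factor method:

General solution: y = Ce^(-5x^4/4)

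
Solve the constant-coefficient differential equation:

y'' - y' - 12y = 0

Characteristic equation: r² - r - 12 = 0
Roots: r = 4, -3 (distinct real)
General solution: y = C₁e^(4x) + C₂e^(-3x)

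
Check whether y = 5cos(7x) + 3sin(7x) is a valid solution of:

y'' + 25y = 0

Verification:
y'' = -245cos(7x) - 147sin(7x)
y'' + 25y ≠ 0 (frequency mismatch: got 49 instead of 25)

No, it is not a solution.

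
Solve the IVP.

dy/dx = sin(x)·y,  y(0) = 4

General solution: y = Ce^(-cos(x))
Applying IC y(0) = 4:
Particular solution: y = 4e^(1-cos(x))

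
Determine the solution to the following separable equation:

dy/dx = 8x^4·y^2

Separating variables and integrating:
-1/y = 8x^5/5 + C

General solution: y^-1 = (-8/5)x^5 + C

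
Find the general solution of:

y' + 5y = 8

Using integrating factor method:

General solution: y = 8/5 + Ce^(-5x)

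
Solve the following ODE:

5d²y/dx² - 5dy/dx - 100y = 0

Characteristic equation: 5r² - 5r - 100 = 0
Divide by 5: r² - r - 20 = 0
Roots: r = 5, -4 (distinct real)
General solution: y = C₁e^(5x) + C₂e^(-4x)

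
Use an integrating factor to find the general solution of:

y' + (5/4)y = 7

Using integrating factor method:

General solution: y = 28/5 + Ce^(-5x/4)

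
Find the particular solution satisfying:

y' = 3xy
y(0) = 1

General solution: y = Ce^(3x²/2)
Applying IC y(0) = 1:
Particular solution: y = e^(3x²/2)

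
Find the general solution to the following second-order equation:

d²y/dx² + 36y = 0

Characteristic equation: r² + 36 = 0
Roots: r = ±6i (complex conjugates)
General solution: y = C₁cos(6x) + C₂sin(6x)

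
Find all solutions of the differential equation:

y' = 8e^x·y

Separating variables and integrating:
ln|y| = 8e^x + C

General solution: y = Ce^(8e^x)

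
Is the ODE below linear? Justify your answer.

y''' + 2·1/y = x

No. Nonlinear (1/y term)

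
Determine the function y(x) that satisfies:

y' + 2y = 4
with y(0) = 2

General solution: y = 2 + Ce^(-2x)
Applying y(0) = 2: C = 2 - 2 = 0
Particular solution: y = 2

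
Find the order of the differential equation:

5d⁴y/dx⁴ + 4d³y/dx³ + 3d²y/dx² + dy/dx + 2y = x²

The order is 4 (highest derivative is of order 4).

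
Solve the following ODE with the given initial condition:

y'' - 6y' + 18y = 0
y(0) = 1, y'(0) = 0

General solution: y = e^(3x)(C₁cos(3x) + C₂sin(3x))
Complex roots r = 3 ± 3i
Applying ICs: C₁ = 1, C₂ = -1
Particular solution: y = e^(3x)(cos(3x) - sin(3x))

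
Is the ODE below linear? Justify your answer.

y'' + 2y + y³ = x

No. Nonlinear (y³ term)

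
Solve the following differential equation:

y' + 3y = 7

Using integrating factor method:

General solution: y = 7/3 + Ce^(-3x)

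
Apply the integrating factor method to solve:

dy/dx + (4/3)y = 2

Using integrating factor method:

General solution: y = 3/2 + Ce^(-4x/3)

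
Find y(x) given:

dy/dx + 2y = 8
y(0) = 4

General solution: y = 4 + Ce^(-2x)
Applying y(0) = 4: C = 4 - 4 = 0
Particular solution: y = 4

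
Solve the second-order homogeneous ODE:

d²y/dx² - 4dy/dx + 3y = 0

Characteristic equation: r² - 4r + 3 = 0
Roots: r = 3, 1 (distinct real)
General solution: y = C₁e^(3x) + C₂e^x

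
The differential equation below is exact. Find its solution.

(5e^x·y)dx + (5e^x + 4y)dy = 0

Verify exactness: ∂M/∂y = ∂N/∂x ✓
Find F(x,y) such that ∂F/∂x = M, ∂F/∂y = N
Solution: 5e^x·y + 2y² = C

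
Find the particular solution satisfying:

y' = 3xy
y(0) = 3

General solution: y = Ce^(3x²/2)
Applying IC y(0) = 3:
Particular solution: y = 3e^(3x²/2)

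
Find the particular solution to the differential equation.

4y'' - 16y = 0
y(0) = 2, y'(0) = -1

General solution: y = C₁e^(2x) + C₂e^(-2x)
Applying ICs: C₁ = 3/4, C₂ = 5/4
Particular solution: y = (3/4)e^(2x) + (5/4)e^(-2x)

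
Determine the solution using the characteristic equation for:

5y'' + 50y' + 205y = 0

Characteristic equation: 5r² + 50r + 205 = 0
Divide by 5: r² + 10r + 41 = 0
Roots: r = -5 ± 4i (complex conjugates)
General solution: y = e^(-5x)(C₁cos(4x) + C₂sin(4x))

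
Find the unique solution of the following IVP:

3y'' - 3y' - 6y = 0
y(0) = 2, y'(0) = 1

General solution: y = C₁e^(2x) + C₂e^(-x)
Applying ICs: C₁ = 1, C₂ = 1
Particular solution: y = e^(2x) + e^(-x)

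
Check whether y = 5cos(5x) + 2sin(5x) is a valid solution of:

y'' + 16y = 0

Verification:
y'' = -125cos(5x) - 50sin(5x)
y'' + 16y ≠ 0 (frequency mismatch: got 25 instead of 16)

No, it is not a solution.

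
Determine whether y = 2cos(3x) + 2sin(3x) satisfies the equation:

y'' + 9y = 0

Verification:
y'' = -18cos(3x) - 18sin(3x)
y'' + 9y = 0 ✓

Yes, it is a solution.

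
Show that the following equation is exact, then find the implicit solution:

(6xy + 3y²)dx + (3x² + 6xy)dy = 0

Verify exactness: ∂M/∂y = ∂N/∂x ✓
Find F(x,y) such that ∂F/∂x = M, ∂F/∂y = N
Solution: 3x²y + 3xy² = C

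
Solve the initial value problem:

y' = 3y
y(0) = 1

General solution: y = Ce^(3x)
Applying IC y(0) = 1:
Particular solution: y = e^(3x)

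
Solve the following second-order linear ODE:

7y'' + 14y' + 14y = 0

Characteristic equation: 7r² + 14r + 14 = 0
Divide by 7: r² + 2r + 2 = 0
Roots: r = -1 ± i (complex conjugates)
General solution: y = e^(-x)(C₁cos(x) + C₂sin(x))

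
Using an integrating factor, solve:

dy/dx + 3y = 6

Using integrating factor method:

General solution: y = 2 + Ce^(-3x)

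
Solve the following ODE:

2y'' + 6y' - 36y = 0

Characteristic equation: 2r² + 6r - 36 = 0
Divide by 2: r² + 3r - 18 = 0
Roots: r = 3, -6 (distinct real)
General solution: y = C₁e^(3x) + C₂e^(-6x)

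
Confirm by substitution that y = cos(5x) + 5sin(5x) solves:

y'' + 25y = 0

Verification:
y'' = -25cos(5x) - 125sin(5x)
y'' + 25y = 0 ✓

Yes, it is a solution.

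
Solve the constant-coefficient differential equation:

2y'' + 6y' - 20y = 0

Characteristic equation: 2r² + 6r - 20 = 0
Divide by 2: r² + 3r - 10 = 0
Roots: r = 2, -5 (distinct real)
General solution: y = C₁e^(2x) + C₂e^(-5x)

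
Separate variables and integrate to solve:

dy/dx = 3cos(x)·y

Separating variables and integrating:
ln|y| = 3sin(x) + C

General solution: y = Ce^(3sin(x))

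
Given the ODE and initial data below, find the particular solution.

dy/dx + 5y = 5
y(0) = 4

General solution: y = 1 + Ce^(-5x)
Applying y(0) = 4: C = 4 - 1 = 3
Particular solution: y = 1 + 3e^(-5x)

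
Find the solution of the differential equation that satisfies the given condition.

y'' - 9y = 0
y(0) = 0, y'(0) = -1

General solution: y = C₁e^(3x) + C₂e^(-3x)
Applying ICs: C₁ = -1/6, C₂ = 1/6
Particular solution: y = -(1/6)e^(3x) + (1/6)e^(-3x)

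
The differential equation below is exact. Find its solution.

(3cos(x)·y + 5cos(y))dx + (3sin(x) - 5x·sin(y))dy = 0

Verify exactness: ∂M/∂y = ∂N/∂x ✓
Find F(x,y) such that ∂F/∂x = M, ∂F/∂y = N
Solution: 3sin(x)·y + 5x·cos(y) = C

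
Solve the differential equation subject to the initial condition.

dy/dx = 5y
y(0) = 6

General solution: y = Ce^(5x)
Applying IC y(0) = 6:
Particular solution: y = 6e^(5x)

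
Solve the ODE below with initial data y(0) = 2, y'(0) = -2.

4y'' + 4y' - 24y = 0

General solution: y = C₁e^(2x) + C₂e^(-3x)
Applying ICs: C₁ = 4/5, C₂ = 6/5
Particular solution: y = (4/5)e^(2x) + (6/5)e^(-3x)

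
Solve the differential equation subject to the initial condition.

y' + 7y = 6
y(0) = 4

General solution: y = 6/7 + Ce^(-7x)
Applying y(0) = 4: C = 4 - 6/7 = 22/7
Particular solution: y = 6/7 + (22/7)e^(-7x)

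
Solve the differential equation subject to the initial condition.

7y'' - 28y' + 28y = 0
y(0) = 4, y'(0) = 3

General solution: y = (C₁ + C₂x)e^(2x)
Repeated root r = 2
Applying ICs: C₁ = 4, C₂ = -5
Particular solution: y = (4 - 5x)e^(2x)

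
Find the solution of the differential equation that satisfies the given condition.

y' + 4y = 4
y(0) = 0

General solution: y = 1 + Ce^(-4x)
Applying y(0) = 0: C = 0 - 1 = -1
Particular solution: y = 1 - e^(-4x)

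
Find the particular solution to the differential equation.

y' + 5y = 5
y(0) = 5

General solution: y = 1 + Ce^(-5x)
Applying y(0) = 5: C = 5 - 1 = 4
Particular solution: y = 1 + 4e^(-5x)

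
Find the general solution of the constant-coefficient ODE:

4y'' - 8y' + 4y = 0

Characteristic equation: 4r² - 8r + 4 = 0
Divide by 4: r² - 2r + 1 = 0
Factored: (r - 1)² = 0
Repeated root: r = 1
General solution: y = (C₁ + C₂x)e^x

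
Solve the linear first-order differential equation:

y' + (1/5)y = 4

Using integrating factor method:

General solution: y = 20 + Ce^(-x/5)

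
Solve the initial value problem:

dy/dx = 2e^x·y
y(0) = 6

General solution: y = Ce^(2e^x)
Applying IC y(0) = 6:
Particular solution: y = 6e^(2(e^x - 1))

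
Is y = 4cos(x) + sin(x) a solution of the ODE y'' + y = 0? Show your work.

Verification:
y'' = -4cos(x) - sin(x)
y'' + y = 0 ✓

Yes, it is a solution.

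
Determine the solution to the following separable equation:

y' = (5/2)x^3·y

Separating variables and integrating:
ln|y| = 5x^4/8 + C

General solution: y = Ce^(5x^4/8)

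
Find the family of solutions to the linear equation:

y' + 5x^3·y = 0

Using integrating factor method:

General solution: y = Ce^(-5x^4/4)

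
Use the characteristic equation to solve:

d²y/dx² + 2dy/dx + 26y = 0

Characteristic equation: r² + 2r + 26 = 0
Roots: r = -1 ± 5i (complex conjugates)
General solution: y = e^(-x)(C₁cos(5x) + C₂sin(5x))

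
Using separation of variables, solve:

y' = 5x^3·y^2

Separating variables and integrating:
-1/y = 5x^4/4 + C

General solution: y^-1 = (-5/4)x^4 + C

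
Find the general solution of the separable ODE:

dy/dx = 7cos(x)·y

Separating variables and integrating:
ln|y| = 7sin(x) + C

General solution: y = Ce^(7sin(x))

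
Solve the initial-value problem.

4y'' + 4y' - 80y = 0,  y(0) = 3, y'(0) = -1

General solution: y = C₁e^(4x) + C₂e^(-5x)
Applying ICs: C₁ = 14/9, C₂ = 13/9
Particular solution: y = (14/9)e^(4x) + (13/9)e^(-5x)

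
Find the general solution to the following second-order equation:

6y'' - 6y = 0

Characteristic equation: 6r² - 6 = 0
Divide by 6: r² - 1 = 0
Roots: r = 1, -1 (distinct real)
General solution: y = C₁e^x + C₂e^(-x)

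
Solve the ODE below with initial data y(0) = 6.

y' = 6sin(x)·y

General solution: y = Ce^(-6cos(x))
Applying IC y(0) = 6:
Particular solution: y = 6e^(6(1-cos(x)))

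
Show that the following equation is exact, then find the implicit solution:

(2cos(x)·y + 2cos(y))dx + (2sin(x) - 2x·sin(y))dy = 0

Verify exactness: ∂M/∂y = ∂N/∂x ✓
Find F(x,y) such that ∂F/∂x = M, ∂F/∂y = N
Solution: 2sin(x)·y + 2x·cos(y) = C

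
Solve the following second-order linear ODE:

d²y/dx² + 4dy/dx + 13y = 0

Characteristic equation: r² + 4r + 13 = 0
Roots: r = -2 ± 3i (complex conjugates)
General solution: y = e^(-2x)(C₁cos(3x) + C₂sin(3x))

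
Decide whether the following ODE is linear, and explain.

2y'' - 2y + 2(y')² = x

Nonlinear ((y')² term)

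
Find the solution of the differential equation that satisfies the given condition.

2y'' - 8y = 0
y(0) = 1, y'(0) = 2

General solution: y = C₁e^(2x) + C₂e^(-2x)
Applying ICs: C₁ = 1, C₂ = 0
Particular solution: y = e^(2x)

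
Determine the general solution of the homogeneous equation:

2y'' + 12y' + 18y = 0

Characteristic equation: 2r² + 12r + 18 = 0
Divide by 2: r² + 6r + 9 = 0
Factored: (r + 3)² = 0
Repeated root: r = -3
General solution: y = (C₁ + C₂x)e^(-3x)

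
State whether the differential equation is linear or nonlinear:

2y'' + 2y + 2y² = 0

Nonlinear (y² term)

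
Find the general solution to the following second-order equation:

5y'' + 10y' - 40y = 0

Characteristic equation: 5r² + 10r - 40 = 0
Divide by 5: r² + 2r - 8 = 0
Roots: r = 2, -4 (distinct real)
General solution: y = C₁e^(2x) + C₂e^(-4x)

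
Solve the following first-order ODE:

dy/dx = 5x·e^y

Separating variables and integrating:
-e^(-y) = 5x²/2 + C

General solution: y = -ln(C - 5x²/2)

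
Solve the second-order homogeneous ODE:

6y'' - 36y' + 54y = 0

Characteristic equation: 6r² - 36r + 54 = 0
Divide by 6: r² - 6r + 9 = 0
Factored: (r - 3)² = 0
Repeated root: r = 3
General solution: y = (C₁ + C₂x)e^(3x)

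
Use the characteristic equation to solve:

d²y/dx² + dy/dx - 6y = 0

Characteristic equation: r² + r - 6 = 0
Roots: r = 2, -3 (distinct real)
General solution: y = C₁e^(2x) + C₂e^(-3x)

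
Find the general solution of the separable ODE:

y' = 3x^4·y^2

Separating variables and integrating:
-1/y = 3x^5/5 + C

General solution: y^-1 = (-3/5)x^5 + C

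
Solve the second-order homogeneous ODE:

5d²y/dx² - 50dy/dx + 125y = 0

Characteristic equation: 5r² - 50r + 125 = 0
Divide by 5: r² - 10r + 25 = 0
Factored: (r - 5)² = 0
Repeated root: r = 5
General solution: y = (C₁ + C₂x)e^(5x)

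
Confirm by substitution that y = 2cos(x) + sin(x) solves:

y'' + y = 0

Verification:
y'' = -2cos(x) - sin(x)
y'' + y = 0 ✓

Yes, it is a solution.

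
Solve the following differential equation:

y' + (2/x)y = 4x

Using integrating factor method:

General solution: y = x^2 + Cx^(-2)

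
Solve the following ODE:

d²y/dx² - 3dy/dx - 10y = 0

Characteristic equation: r² - 3r - 10 = 0
Roots: r = 5, -2 (distinct real)
General solution: y = C₁e^(5x) + C₂e^(-2x)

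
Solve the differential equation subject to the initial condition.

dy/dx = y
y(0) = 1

General solution: y = Ce^x
Applying IC y(0) = 1:
Particular solution: y = e^x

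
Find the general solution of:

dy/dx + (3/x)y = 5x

Using integrating factor method:

General solution: y = x^2 + Cx^(-3)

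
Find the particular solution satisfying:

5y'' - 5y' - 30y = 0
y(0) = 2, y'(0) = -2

General solution: y = C₁e^(3x) + C₂e^(-2x)
Applying ICs: C₁ = 2/5, C₂ = 8/5
Particular solution: y = (2/5)e^(3x) + (8/5)e^(-2x)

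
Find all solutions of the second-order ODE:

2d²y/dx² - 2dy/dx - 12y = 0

Characteristic equation: 2r² - 2r - 12 = 0
Divide by 2: r² - r - 6 = 0
Roots: r = 3, -2 (distinct real)
General solution: y = C₁e^(3x) + C₂e^(-2x)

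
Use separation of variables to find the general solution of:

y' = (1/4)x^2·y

Separating variables and integrating:
ln|y| = x^3/12 + C

General solution: y = Ce^(x^3/12)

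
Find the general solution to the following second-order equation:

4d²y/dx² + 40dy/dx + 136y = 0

Characteristic equation: 4r² + 40r + 136 = 0
Divide by 4: r² + 10r + 34 = 0
Roots: r = -5 ± 3i (complex conjugates)
General solution: y = e^(-5x)(C₁cos(3x) + C₂sin(3x))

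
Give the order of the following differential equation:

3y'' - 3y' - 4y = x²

The order is 2 (highest derivative is of order 2).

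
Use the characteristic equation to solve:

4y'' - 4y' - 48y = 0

Characteristic equation: 4r² - 4r - 48 = 0
Divide by 4: r² - r - 12 = 0
Roots: r = 4, -3 (distinct real)
General solution: y = C₁e^(4x) + C₂e^(-3x)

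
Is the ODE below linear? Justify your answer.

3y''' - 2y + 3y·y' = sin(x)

No. Nonlinear (product y·y')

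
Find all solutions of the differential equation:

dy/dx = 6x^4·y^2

Separating variables and integrating:
-1/y = 6x^5/5 + C

General solution: y^-1 = (-6/5)x^5 + C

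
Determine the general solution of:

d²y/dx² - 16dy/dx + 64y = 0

Characteristic equation: r² - 16r + 64 = 0
Factored: (r - 8)² = 0
Repeated root: r = 8
General solution: y = (C₁ + C₂x)e^(8x)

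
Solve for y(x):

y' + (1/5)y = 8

Using integrating factor method:

General solution: y = 40 + Ce^(-x/5)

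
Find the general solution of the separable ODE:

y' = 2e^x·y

Separating variables and integrating:
ln|y| = 2e^x + C

General solution: y = Ce^(2e^x)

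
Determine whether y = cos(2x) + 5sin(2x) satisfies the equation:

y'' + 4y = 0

Verification:
y'' = -4cos(2x) - 20sin(2x)
y'' + 4y = 0 ✓

Yes, it is a solution.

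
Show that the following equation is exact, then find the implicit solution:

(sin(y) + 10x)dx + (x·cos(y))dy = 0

Verify exactness: ∂M/∂y = ∂N/∂x ✓
Find F(x,y) such that ∂F/∂x = M, ∂F/∂y = N
Solution: x·sin(y) + 5x² = C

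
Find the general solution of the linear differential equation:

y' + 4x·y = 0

Using integrating factor method:

General solution: y = Ce^(-2x^2)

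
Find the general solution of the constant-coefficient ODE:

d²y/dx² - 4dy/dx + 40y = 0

Characteristic equation: r² - 4r + 40 = 0
Roots: r = 2 ± 6i (complex conjugates)
General solution: y = e^(2x)(C₁cos(6x) + C₂sin(6x))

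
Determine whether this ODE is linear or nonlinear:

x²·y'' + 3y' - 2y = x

Linear (y and its derivatives appear to the first power only, no products of y terms)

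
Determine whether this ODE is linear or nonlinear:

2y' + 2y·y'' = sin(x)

Nonlinear (y·y'' term)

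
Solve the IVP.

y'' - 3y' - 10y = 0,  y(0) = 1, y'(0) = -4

General solution: y = C₁e^(5x) + C₂e^(-2x)
Applying ICs: C₁ = -2/7, C₂ = 9/7
Particular solution: y = -(2/7)e^(5x) + (9/7)e^(-2x)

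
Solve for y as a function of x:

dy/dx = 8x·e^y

Separating variables and integrating:
-e^(-y) = 4x² + C

General solution: y = -ln(C - 4x²)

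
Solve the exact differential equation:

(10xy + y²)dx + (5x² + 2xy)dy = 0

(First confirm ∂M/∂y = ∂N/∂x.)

Verify exactness: ∂M/∂y = ∂N/∂x ✓
Find F(x,y) such that ∂F/∂x = M, ∂F/∂y = N
Solution: 5x²y + xy² = C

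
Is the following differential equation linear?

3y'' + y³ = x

No. Nonlinear (y³ term)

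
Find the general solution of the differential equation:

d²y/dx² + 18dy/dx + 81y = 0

Characteristic equation: r² + 18r + 81 = 0
Factored: (r + 9)² = 0
Repeated root: r = -9
General solution: y = (C₁ + C₂x)e^(-9x)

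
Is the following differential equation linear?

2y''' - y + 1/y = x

No. Nonlinear (1/y term)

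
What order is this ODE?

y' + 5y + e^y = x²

The order is 1 (highest derivative is of order 1).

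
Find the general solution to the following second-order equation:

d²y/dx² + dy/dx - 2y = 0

Characteristic equation: r² + r - 2 = 0
Roots: r = 1, -2 (distinct real)
General solution: y = C₁e^x + C₂e^(-2x)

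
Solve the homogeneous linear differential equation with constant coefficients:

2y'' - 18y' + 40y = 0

Characteristic equation: 2r² - 18r + 40 = 0
Divide by 2: r² - 9r + 20 = 0
Roots: r = 4, 5 (distinct real)
General solution: y = C₁e^(4x) + C₂e^(5x)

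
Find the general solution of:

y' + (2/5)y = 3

Using integrating factor method:

General solution: y = 15/2 + Ce^(-2x/5)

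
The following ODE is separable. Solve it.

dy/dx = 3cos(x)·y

Separating variables and integrating:
ln|y| = 3sin(x) + C

General solution: y = Ce^(3sin(x))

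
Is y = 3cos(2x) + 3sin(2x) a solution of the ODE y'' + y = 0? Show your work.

Verification:
y'' = -12cos(2x) - 12sin(2x)
y'' + y ≠ 0 (frequency mismatch: got 4 instead of 1)

No, it is not a solution.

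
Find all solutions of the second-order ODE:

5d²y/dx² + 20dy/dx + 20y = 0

Characteristic equation: 5r² + 20r + 20 = 0
Divide by 5: r² + 4r + 4 = 0
Factored: (r + 2)² = 0
Repeated root: r = -2
General solution: y = (C₁ + C₂x)e^(-2x)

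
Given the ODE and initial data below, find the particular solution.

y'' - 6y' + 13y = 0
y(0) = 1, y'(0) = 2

General solution: y = e^(3x)(C₁cos(2x) + C₂sin(2x))
Complex roots r = 3 ± 2i
Applying ICs: C₁ = 1, C₂ = -1/2
Particular solution: y = e^(3x)(cos(2x) - (1/2)sin(2x))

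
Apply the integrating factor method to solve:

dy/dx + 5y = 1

Using integrating factor method:

General solution: y = 1/5 + Ce^(-5x)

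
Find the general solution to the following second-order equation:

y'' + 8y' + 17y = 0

Characteristic equation: r² + 8r + 17 = 0
Roots: r = -4 ± i (complex conjugates)
General solution: y = e^(-4x)(C₁cos(x) + C₂sin(x))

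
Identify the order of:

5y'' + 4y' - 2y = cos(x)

The order is 2 (highest derivative is of order 2).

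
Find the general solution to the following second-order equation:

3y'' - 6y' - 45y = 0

Characteristic equation: 3r² - 6r - 45 = 0
Divide by 3: r² - 2r - 15 = 0
Roots: r = 5, -3 (distinct real)
General solution: y = C₁e^(5x) + C₂e^(-3x)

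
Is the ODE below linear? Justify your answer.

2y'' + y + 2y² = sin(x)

No. Nonlinear (y² term)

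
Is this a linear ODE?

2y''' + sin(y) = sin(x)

No. Nonlinear (sin(y) is nonlinear in y)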